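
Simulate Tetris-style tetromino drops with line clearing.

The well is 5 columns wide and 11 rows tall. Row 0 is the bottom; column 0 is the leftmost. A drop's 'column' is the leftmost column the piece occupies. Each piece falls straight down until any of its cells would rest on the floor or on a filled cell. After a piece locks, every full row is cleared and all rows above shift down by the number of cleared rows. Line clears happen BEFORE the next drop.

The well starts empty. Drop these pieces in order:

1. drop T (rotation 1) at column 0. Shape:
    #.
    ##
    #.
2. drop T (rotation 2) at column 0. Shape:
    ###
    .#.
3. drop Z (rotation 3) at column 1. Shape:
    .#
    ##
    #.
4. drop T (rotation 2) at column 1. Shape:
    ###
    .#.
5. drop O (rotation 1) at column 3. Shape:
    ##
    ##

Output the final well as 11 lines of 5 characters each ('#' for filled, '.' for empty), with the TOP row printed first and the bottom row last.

Answer: ...##
...##
.###.
..#..
..#..
.##..
.#...
###..
##...
##...
#....

Derivation:
Drop 1: T rot1 at col 0 lands with bottom-row=0; cleared 0 line(s) (total 0); column heights now [3 2 0 0 0], max=3
Drop 2: T rot2 at col 0 lands with bottom-row=2; cleared 0 line(s) (total 0); column heights now [4 4 4 0 0], max=4
Drop 3: Z rot3 at col 1 lands with bottom-row=4; cleared 0 line(s) (total 0); column heights now [4 6 7 0 0], max=7
Drop 4: T rot2 at col 1 lands with bottom-row=7; cleared 0 line(s) (total 0); column heights now [4 9 9 9 0], max=9
Drop 5: O rot1 at col 3 lands with bottom-row=9; cleared 0 line(s) (total 0); column heights now [4 9 9 11 11], max=11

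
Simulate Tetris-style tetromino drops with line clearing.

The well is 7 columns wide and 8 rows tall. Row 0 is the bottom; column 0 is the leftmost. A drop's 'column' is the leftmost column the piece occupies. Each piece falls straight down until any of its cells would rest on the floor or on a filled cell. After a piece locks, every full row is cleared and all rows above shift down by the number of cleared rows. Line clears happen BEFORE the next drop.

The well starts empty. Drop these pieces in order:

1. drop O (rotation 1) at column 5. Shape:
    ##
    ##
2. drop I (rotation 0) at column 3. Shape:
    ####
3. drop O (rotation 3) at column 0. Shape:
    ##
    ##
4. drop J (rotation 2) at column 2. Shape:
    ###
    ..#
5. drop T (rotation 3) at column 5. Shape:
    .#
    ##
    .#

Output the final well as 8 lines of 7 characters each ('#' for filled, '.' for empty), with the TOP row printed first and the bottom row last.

Drop 1: O rot1 at col 5 lands with bottom-row=0; cleared 0 line(s) (total 0); column heights now [0 0 0 0 0 2 2], max=2
Drop 2: I rot0 at col 3 lands with bottom-row=2; cleared 0 line(s) (total 0); column heights now [0 0 0 3 3 3 3], max=3
Drop 3: O rot3 at col 0 lands with bottom-row=0; cleared 0 line(s) (total 0); column heights now [2 2 0 3 3 3 3], max=3
Drop 4: J rot2 at col 2 lands with bottom-row=3; cleared 0 line(s) (total 0); column heights now [2 2 5 5 5 3 3], max=5
Drop 5: T rot3 at col 5 lands with bottom-row=3; cleared 0 line(s) (total 0); column heights now [2 2 5 5 5 5 6], max=6

Answer: .......
.......
......#
..#####
....#.#
...####
##...##
##...##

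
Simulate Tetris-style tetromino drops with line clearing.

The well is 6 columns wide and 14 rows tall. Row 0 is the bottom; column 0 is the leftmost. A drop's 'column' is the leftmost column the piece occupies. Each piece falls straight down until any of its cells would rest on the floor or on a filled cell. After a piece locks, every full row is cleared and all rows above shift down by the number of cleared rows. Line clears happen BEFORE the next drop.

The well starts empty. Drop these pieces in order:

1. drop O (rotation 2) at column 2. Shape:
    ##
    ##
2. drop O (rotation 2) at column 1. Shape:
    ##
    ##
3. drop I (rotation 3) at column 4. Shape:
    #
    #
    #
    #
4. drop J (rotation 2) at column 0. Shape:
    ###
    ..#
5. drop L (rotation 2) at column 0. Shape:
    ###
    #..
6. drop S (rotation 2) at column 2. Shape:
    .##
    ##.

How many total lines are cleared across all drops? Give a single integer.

Answer: 0

Derivation:
Drop 1: O rot2 at col 2 lands with bottom-row=0; cleared 0 line(s) (total 0); column heights now [0 0 2 2 0 0], max=2
Drop 2: O rot2 at col 1 lands with bottom-row=2; cleared 0 line(s) (total 0); column heights now [0 4 4 2 0 0], max=4
Drop 3: I rot3 at col 4 lands with bottom-row=0; cleared 0 line(s) (total 0); column heights now [0 4 4 2 4 0], max=4
Drop 4: J rot2 at col 0 lands with bottom-row=4; cleared 0 line(s) (total 0); column heights now [6 6 6 2 4 0], max=6
Drop 5: L rot2 at col 0 lands with bottom-row=6; cleared 0 line(s) (total 0); column heights now [8 8 8 2 4 0], max=8
Drop 6: S rot2 at col 2 lands with bottom-row=8; cleared 0 line(s) (total 0); column heights now [8 8 9 10 10 0], max=10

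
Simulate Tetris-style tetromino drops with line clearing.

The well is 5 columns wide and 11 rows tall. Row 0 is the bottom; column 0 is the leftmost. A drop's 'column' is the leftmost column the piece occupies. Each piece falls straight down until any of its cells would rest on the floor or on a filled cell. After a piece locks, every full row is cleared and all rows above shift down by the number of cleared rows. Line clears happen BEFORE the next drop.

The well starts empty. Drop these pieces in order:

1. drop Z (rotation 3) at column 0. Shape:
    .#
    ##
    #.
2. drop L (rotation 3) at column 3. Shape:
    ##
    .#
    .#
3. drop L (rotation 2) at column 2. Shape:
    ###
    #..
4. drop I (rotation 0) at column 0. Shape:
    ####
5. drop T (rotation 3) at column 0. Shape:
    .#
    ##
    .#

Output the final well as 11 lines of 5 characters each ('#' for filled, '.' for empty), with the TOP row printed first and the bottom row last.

Drop 1: Z rot3 at col 0 lands with bottom-row=0; cleared 0 line(s) (total 0); column heights now [2 3 0 0 0], max=3
Drop 2: L rot3 at col 3 lands with bottom-row=0; cleared 0 line(s) (total 0); column heights now [2 3 0 3 3], max=3
Drop 3: L rot2 at col 2 lands with bottom-row=2; cleared 0 line(s) (total 0); column heights now [2 3 4 4 4], max=4
Drop 4: I rot0 at col 0 lands with bottom-row=4; cleared 0 line(s) (total 0); column heights now [5 5 5 5 4], max=5
Drop 5: T rot3 at col 0 lands with bottom-row=5; cleared 0 line(s) (total 0); column heights now [7 8 5 5 4], max=8

Answer: .....
.....
.....
.#...
##...
.#...
####.
..###
.####
##..#
#...#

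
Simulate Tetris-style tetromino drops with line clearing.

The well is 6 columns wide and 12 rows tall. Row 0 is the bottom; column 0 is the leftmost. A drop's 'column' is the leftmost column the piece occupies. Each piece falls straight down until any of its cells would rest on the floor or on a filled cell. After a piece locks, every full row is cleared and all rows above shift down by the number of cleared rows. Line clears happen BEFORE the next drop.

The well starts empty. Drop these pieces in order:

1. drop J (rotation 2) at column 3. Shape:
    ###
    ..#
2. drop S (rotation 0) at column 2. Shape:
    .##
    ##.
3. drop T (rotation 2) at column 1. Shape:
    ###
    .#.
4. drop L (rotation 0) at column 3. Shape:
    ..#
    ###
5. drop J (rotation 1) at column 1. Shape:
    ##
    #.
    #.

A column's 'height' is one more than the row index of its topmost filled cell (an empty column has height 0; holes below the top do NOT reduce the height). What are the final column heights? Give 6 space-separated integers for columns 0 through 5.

Answer: 0 8 8 6 6 7

Derivation:
Drop 1: J rot2 at col 3 lands with bottom-row=0; cleared 0 line(s) (total 0); column heights now [0 0 0 2 2 2], max=2
Drop 2: S rot0 at col 2 lands with bottom-row=2; cleared 0 line(s) (total 0); column heights now [0 0 3 4 4 2], max=4
Drop 3: T rot2 at col 1 lands with bottom-row=3; cleared 0 line(s) (total 0); column heights now [0 5 5 5 4 2], max=5
Drop 4: L rot0 at col 3 lands with bottom-row=5; cleared 0 line(s) (total 0); column heights now [0 5 5 6 6 7], max=7
Drop 5: J rot1 at col 1 lands with bottom-row=5; cleared 0 line(s) (total 0); column heights now [0 8 8 6 6 7], max=8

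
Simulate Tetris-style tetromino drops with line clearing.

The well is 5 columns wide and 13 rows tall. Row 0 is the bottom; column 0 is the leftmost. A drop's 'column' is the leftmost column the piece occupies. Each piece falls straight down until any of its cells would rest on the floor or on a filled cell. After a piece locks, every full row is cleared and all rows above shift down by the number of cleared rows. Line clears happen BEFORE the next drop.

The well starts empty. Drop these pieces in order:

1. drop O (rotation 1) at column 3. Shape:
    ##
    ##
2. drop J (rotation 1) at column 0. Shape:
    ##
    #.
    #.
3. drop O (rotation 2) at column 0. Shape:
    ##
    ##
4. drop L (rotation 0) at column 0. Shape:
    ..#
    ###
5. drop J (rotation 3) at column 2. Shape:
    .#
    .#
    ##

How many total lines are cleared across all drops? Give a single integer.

Drop 1: O rot1 at col 3 lands with bottom-row=0; cleared 0 line(s) (total 0); column heights now [0 0 0 2 2], max=2
Drop 2: J rot1 at col 0 lands with bottom-row=0; cleared 0 line(s) (total 0); column heights now [3 3 0 2 2], max=3
Drop 3: O rot2 at col 0 lands with bottom-row=3; cleared 0 line(s) (total 0); column heights now [5 5 0 2 2], max=5
Drop 4: L rot0 at col 0 lands with bottom-row=5; cleared 0 line(s) (total 0); column heights now [6 6 7 2 2], max=7
Drop 5: J rot3 at col 2 lands with bottom-row=7; cleared 0 line(s) (total 0); column heights now [6 6 8 10 2], max=10

Answer: 0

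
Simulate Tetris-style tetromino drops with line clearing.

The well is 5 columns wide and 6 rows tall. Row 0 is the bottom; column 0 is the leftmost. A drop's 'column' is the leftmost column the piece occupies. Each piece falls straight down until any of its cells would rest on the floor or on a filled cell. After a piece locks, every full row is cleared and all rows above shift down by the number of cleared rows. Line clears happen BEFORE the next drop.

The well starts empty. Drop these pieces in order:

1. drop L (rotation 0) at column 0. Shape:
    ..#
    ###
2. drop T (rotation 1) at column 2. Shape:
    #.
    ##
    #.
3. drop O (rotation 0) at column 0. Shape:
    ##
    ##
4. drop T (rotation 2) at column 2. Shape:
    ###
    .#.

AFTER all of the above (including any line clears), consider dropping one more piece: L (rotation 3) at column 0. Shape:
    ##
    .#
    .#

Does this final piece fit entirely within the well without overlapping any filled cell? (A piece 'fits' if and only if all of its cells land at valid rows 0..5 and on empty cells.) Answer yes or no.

Drop 1: L rot0 at col 0 lands with bottom-row=0; cleared 0 line(s) (total 0); column heights now [1 1 2 0 0], max=2
Drop 2: T rot1 at col 2 lands with bottom-row=2; cleared 0 line(s) (total 0); column heights now [1 1 5 4 0], max=5
Drop 3: O rot0 at col 0 lands with bottom-row=1; cleared 0 line(s) (total 0); column heights now [3 3 5 4 0], max=5
Drop 4: T rot2 at col 2 lands with bottom-row=4; cleared 0 line(s) (total 0); column heights now [3 3 6 6 6], max=6
Test piece L rot3 at col 0 (width 2): heights before test = [3 3 6 6 6]; fits = True

Answer: yes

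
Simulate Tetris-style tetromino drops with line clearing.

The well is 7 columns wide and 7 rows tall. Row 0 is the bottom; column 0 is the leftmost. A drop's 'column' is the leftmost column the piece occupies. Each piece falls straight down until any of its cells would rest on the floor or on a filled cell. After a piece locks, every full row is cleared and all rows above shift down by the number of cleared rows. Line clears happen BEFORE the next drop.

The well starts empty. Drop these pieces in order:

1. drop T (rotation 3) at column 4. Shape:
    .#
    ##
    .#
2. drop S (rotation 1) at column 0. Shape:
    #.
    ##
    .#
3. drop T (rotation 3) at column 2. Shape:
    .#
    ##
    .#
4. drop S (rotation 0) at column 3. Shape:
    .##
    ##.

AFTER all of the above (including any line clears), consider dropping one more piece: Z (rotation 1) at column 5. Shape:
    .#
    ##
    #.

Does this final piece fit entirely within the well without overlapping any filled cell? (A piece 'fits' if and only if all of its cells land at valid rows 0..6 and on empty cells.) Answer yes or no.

Answer: no

Derivation:
Drop 1: T rot3 at col 4 lands with bottom-row=0; cleared 0 line(s) (total 0); column heights now [0 0 0 0 2 3 0], max=3
Drop 2: S rot1 at col 0 lands with bottom-row=0; cleared 0 line(s) (total 0); column heights now [3 2 0 0 2 3 0], max=3
Drop 3: T rot3 at col 2 lands with bottom-row=0; cleared 0 line(s) (total 0); column heights now [3 2 2 3 2 3 0], max=3
Drop 4: S rot0 at col 3 lands with bottom-row=3; cleared 0 line(s) (total 0); column heights now [3 2 2 4 5 5 0], max=5
Test piece Z rot1 at col 5 (width 2): heights before test = [3 2 2 4 5 5 0]; fits = False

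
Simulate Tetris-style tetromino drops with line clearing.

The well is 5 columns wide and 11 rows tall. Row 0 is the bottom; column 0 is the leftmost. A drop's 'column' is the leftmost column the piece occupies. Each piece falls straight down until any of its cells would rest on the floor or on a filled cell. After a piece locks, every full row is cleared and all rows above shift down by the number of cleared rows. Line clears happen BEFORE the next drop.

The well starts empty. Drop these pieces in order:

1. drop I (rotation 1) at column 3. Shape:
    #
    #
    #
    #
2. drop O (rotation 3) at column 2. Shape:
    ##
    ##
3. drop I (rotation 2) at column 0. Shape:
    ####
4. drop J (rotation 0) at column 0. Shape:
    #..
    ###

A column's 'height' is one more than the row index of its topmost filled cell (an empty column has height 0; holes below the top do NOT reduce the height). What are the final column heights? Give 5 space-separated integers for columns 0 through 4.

Answer: 9 8 8 7 0

Derivation:
Drop 1: I rot1 at col 3 lands with bottom-row=0; cleared 0 line(s) (total 0); column heights now [0 0 0 4 0], max=4
Drop 2: O rot3 at col 2 lands with bottom-row=4; cleared 0 line(s) (total 0); column heights now [0 0 6 6 0], max=6
Drop 3: I rot2 at col 0 lands with bottom-row=6; cleared 0 line(s) (total 0); column heights now [7 7 7 7 0], max=7
Drop 4: J rot0 at col 0 lands with bottom-row=7; cleared 0 line(s) (total 0); column heights now [9 8 8 7 0], max=9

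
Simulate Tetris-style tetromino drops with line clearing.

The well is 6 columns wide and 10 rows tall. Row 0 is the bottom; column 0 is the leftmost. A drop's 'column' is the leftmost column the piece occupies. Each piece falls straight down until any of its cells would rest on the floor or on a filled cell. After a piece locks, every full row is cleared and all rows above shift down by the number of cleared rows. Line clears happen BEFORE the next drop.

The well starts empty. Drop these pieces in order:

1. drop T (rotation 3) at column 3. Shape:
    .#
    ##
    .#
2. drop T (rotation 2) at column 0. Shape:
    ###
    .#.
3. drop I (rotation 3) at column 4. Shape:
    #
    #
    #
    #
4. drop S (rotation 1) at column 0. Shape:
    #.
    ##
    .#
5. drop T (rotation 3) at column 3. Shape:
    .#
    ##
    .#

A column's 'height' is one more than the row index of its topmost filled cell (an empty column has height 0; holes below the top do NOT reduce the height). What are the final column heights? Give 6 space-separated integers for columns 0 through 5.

Answer: 5 4 2 9 10 0

Derivation:
Drop 1: T rot3 at col 3 lands with bottom-row=0; cleared 0 line(s) (total 0); column heights now [0 0 0 2 3 0], max=3
Drop 2: T rot2 at col 0 lands with bottom-row=0; cleared 0 line(s) (total 0); column heights now [2 2 2 2 3 0], max=3
Drop 3: I rot3 at col 4 lands with bottom-row=3; cleared 0 line(s) (total 0); column heights now [2 2 2 2 7 0], max=7
Drop 4: S rot1 at col 0 lands with bottom-row=2; cleared 0 line(s) (total 0); column heights now [5 4 2 2 7 0], max=7
Drop 5: T rot3 at col 3 lands with bottom-row=7; cleared 0 line(s) (total 0); column heights now [5 4 2 9 10 0], max=10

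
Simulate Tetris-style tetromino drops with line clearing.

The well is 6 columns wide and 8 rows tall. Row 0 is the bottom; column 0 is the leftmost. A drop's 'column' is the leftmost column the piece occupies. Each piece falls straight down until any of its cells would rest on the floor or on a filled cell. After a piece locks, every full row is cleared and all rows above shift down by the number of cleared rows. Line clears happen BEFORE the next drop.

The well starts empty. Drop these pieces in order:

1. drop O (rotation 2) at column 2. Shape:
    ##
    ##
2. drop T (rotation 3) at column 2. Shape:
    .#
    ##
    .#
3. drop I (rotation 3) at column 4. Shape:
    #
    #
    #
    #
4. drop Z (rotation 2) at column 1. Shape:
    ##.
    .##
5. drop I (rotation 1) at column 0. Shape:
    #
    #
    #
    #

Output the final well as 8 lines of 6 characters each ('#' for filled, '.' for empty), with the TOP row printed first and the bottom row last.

Answer: ......
.##...
..##..
...#..
#.###.
#..##.
#.###.
#.###.

Derivation:
Drop 1: O rot2 at col 2 lands with bottom-row=0; cleared 0 line(s) (total 0); column heights now [0 0 2 2 0 0], max=2
Drop 2: T rot3 at col 2 lands with bottom-row=2; cleared 0 line(s) (total 0); column heights now [0 0 4 5 0 0], max=5
Drop 3: I rot3 at col 4 lands with bottom-row=0; cleared 0 line(s) (total 0); column heights now [0 0 4 5 4 0], max=5
Drop 4: Z rot2 at col 1 lands with bottom-row=5; cleared 0 line(s) (total 0); column heights now [0 7 7 6 4 0], max=7
Drop 5: I rot1 at col 0 lands with bottom-row=0; cleared 0 line(s) (total 0); column heights now [4 7 7 6 4 0], max=7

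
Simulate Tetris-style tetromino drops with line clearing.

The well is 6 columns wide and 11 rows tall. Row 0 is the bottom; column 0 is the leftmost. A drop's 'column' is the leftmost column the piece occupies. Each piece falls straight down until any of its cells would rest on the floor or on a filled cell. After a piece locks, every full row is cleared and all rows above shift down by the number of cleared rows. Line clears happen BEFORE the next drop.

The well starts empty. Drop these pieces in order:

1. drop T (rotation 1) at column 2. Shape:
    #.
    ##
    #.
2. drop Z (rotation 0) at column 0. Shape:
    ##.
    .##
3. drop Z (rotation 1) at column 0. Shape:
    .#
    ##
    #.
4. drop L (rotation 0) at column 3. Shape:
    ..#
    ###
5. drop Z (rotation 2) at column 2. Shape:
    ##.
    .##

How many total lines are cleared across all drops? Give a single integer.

Answer: 0

Derivation:
Drop 1: T rot1 at col 2 lands with bottom-row=0; cleared 0 line(s) (total 0); column heights now [0 0 3 2 0 0], max=3
Drop 2: Z rot0 at col 0 lands with bottom-row=3; cleared 0 line(s) (total 0); column heights now [5 5 4 2 0 0], max=5
Drop 3: Z rot1 at col 0 lands with bottom-row=5; cleared 0 line(s) (total 0); column heights now [7 8 4 2 0 0], max=8
Drop 4: L rot0 at col 3 lands with bottom-row=2; cleared 0 line(s) (total 0); column heights now [7 8 4 3 3 4], max=8
Drop 5: Z rot2 at col 2 lands with bottom-row=3; cleared 0 line(s) (total 0); column heights now [7 8 5 5 4 4], max=8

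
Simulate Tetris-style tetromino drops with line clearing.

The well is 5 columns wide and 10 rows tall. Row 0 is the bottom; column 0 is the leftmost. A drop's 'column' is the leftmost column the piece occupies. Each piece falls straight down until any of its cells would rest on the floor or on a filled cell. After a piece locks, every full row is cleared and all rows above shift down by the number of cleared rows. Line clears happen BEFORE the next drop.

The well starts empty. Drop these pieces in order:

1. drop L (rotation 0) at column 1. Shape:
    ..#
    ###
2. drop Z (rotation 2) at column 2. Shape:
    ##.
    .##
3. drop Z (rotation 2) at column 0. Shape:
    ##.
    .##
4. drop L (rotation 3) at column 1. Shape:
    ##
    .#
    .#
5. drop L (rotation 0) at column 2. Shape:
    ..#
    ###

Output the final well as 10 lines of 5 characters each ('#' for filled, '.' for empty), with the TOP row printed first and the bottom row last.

Answer: ....#
..###
.##..
..#..
###..
.##..
..##.
...##
...#.
.###.

Derivation:
Drop 1: L rot0 at col 1 lands with bottom-row=0; cleared 0 line(s) (total 0); column heights now [0 1 1 2 0], max=2
Drop 2: Z rot2 at col 2 lands with bottom-row=2; cleared 0 line(s) (total 0); column heights now [0 1 4 4 3], max=4
Drop 3: Z rot2 at col 0 lands with bottom-row=4; cleared 0 line(s) (total 0); column heights now [6 6 5 4 3], max=6
Drop 4: L rot3 at col 1 lands with bottom-row=5; cleared 0 line(s) (total 0); column heights now [6 8 8 4 3], max=8
Drop 5: L rot0 at col 2 lands with bottom-row=8; cleared 0 line(s) (total 0); column heights now [6 8 9 9 10], max=10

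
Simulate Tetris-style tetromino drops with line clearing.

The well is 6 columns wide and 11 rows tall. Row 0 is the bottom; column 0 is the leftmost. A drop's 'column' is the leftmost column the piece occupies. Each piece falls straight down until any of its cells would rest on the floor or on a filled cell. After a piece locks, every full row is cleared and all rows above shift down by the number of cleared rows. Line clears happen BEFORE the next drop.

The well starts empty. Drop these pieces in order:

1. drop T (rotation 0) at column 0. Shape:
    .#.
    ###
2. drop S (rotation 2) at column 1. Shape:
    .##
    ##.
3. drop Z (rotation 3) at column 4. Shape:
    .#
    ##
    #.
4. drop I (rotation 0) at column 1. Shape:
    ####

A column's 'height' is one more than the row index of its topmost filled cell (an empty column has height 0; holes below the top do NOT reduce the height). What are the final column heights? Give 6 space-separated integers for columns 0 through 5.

Drop 1: T rot0 at col 0 lands with bottom-row=0; cleared 0 line(s) (total 0); column heights now [1 2 1 0 0 0], max=2
Drop 2: S rot2 at col 1 lands with bottom-row=2; cleared 0 line(s) (total 0); column heights now [1 3 4 4 0 0], max=4
Drop 3: Z rot3 at col 4 lands with bottom-row=0; cleared 0 line(s) (total 0); column heights now [1 3 4 4 2 3], max=4
Drop 4: I rot0 at col 1 lands with bottom-row=4; cleared 0 line(s) (total 0); column heights now [1 5 5 5 5 3], max=5

Answer: 1 5 5 5 5 3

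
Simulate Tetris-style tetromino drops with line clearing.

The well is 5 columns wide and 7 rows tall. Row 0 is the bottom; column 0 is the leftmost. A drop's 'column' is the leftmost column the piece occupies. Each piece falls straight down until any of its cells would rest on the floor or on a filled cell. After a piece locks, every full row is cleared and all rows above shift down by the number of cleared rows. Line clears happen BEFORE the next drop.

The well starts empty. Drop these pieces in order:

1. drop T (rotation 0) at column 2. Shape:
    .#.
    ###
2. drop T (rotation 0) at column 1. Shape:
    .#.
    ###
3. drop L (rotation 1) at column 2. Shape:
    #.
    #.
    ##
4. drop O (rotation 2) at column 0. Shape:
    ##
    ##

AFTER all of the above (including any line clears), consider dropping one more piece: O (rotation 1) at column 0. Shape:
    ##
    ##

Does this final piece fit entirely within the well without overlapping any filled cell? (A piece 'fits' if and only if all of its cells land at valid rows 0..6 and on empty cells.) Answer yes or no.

Answer: yes

Derivation:
Drop 1: T rot0 at col 2 lands with bottom-row=0; cleared 0 line(s) (total 0); column heights now [0 0 1 2 1], max=2
Drop 2: T rot0 at col 1 lands with bottom-row=2; cleared 0 line(s) (total 0); column heights now [0 3 4 3 1], max=4
Drop 3: L rot1 at col 2 lands with bottom-row=4; cleared 0 line(s) (total 0); column heights now [0 3 7 5 1], max=7
Drop 4: O rot2 at col 0 lands with bottom-row=3; cleared 0 line(s) (total 0); column heights now [5 5 7 5 1], max=7
Test piece O rot1 at col 0 (width 2): heights before test = [5 5 7 5 1]; fits = True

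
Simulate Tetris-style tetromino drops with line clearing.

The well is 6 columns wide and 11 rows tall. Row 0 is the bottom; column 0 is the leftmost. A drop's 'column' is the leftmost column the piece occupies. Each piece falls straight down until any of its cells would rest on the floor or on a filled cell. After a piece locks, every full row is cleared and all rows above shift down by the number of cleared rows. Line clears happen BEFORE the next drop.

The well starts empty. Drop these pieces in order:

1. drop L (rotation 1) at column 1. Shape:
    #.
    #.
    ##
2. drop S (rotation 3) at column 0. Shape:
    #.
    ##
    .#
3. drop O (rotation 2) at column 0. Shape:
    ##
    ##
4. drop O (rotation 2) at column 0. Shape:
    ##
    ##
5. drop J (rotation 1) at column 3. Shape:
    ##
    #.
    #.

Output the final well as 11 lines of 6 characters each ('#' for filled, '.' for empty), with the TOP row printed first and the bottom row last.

Answer: ......
##....
##....
##....
##....
#.....
##....
.#....
.#.##.
.#.#..
.###..

Derivation:
Drop 1: L rot1 at col 1 lands with bottom-row=0; cleared 0 line(s) (total 0); column heights now [0 3 1 0 0 0], max=3
Drop 2: S rot3 at col 0 lands with bottom-row=3; cleared 0 line(s) (total 0); column heights now [6 5 1 0 0 0], max=6
Drop 3: O rot2 at col 0 lands with bottom-row=6; cleared 0 line(s) (total 0); column heights now [8 8 1 0 0 0], max=8
Drop 4: O rot2 at col 0 lands with bottom-row=8; cleared 0 line(s) (total 0); column heights now [10 10 1 0 0 0], max=10
Drop 5: J rot1 at col 3 lands with bottom-row=0; cleared 0 line(s) (total 0); column heights now [10 10 1 3 3 0], max=10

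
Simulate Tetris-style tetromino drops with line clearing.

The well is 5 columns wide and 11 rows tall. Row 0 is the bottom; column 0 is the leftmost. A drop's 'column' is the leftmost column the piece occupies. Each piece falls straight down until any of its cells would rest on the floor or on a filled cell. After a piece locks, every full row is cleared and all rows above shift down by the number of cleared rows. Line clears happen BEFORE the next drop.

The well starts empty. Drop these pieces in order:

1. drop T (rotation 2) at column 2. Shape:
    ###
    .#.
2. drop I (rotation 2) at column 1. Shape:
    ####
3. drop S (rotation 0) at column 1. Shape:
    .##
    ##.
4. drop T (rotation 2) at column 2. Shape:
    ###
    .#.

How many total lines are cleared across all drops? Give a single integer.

Answer: 0

Derivation:
Drop 1: T rot2 at col 2 lands with bottom-row=0; cleared 0 line(s) (total 0); column heights now [0 0 2 2 2], max=2
Drop 2: I rot2 at col 1 lands with bottom-row=2; cleared 0 line(s) (total 0); column heights now [0 3 3 3 3], max=3
Drop 3: S rot0 at col 1 lands with bottom-row=3; cleared 0 line(s) (total 0); column heights now [0 4 5 5 3], max=5
Drop 4: T rot2 at col 2 lands with bottom-row=5; cleared 0 line(s) (total 0); column heights now [0 4 7 7 7], max=7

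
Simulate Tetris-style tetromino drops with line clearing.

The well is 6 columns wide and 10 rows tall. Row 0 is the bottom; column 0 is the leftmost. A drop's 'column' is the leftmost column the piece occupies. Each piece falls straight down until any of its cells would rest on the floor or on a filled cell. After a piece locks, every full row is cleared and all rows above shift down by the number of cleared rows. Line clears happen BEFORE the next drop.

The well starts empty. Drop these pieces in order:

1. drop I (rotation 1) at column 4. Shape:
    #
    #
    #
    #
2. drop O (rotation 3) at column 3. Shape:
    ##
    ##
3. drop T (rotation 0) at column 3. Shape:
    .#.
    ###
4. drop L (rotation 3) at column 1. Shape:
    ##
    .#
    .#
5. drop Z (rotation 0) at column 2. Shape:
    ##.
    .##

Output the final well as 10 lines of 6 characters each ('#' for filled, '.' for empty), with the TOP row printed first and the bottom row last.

Answer: ..##..
...##.
....#.
...###
...##.
...##.
....#.
.##.#.
..#.#.
..#.#.

Derivation:
Drop 1: I rot1 at col 4 lands with bottom-row=0; cleared 0 line(s) (total 0); column heights now [0 0 0 0 4 0], max=4
Drop 2: O rot3 at col 3 lands with bottom-row=4; cleared 0 line(s) (total 0); column heights now [0 0 0 6 6 0], max=6
Drop 3: T rot0 at col 3 lands with bottom-row=6; cleared 0 line(s) (total 0); column heights now [0 0 0 7 8 7], max=8
Drop 4: L rot3 at col 1 lands with bottom-row=0; cleared 0 line(s) (total 0); column heights now [0 3 3 7 8 7], max=8
Drop 5: Z rot0 at col 2 lands with bottom-row=8; cleared 0 line(s) (total 0); column heights now [0 3 10 10 9 7], max=10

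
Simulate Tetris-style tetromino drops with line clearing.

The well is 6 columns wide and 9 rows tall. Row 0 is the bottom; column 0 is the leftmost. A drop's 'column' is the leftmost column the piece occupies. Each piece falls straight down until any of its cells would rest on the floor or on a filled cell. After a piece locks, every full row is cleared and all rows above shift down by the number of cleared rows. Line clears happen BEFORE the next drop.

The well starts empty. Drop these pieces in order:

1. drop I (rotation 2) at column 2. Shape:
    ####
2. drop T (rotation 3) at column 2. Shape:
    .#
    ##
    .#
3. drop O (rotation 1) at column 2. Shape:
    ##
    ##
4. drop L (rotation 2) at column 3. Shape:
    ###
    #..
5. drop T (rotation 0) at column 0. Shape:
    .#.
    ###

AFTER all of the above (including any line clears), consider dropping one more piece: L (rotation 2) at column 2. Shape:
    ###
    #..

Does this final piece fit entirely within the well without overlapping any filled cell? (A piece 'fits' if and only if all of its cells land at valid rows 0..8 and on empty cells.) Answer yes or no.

Drop 1: I rot2 at col 2 lands with bottom-row=0; cleared 0 line(s) (total 0); column heights now [0 0 1 1 1 1], max=1
Drop 2: T rot3 at col 2 lands with bottom-row=1; cleared 0 line(s) (total 0); column heights now [0 0 3 4 1 1], max=4
Drop 3: O rot1 at col 2 lands with bottom-row=4; cleared 0 line(s) (total 0); column heights now [0 0 6 6 1 1], max=6
Drop 4: L rot2 at col 3 lands with bottom-row=6; cleared 0 line(s) (total 0); column heights now [0 0 6 8 8 8], max=8
Drop 5: T rot0 at col 0 lands with bottom-row=6; cleared 0 line(s) (total 0); column heights now [7 8 7 8 8 8], max=8
Test piece L rot2 at col 2 (width 3): heights before test = [7 8 7 8 8 8]; fits = True

Answer: yes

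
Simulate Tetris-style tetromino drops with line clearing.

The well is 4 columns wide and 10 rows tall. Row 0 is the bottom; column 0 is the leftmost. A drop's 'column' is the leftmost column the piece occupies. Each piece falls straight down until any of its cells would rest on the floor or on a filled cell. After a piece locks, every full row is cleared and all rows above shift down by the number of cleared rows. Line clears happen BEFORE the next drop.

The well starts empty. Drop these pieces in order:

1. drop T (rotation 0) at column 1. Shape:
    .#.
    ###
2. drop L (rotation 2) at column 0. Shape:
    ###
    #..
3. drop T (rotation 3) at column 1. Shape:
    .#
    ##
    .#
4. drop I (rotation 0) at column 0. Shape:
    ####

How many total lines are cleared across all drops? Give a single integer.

Drop 1: T rot0 at col 1 lands with bottom-row=0; cleared 0 line(s) (total 0); column heights now [0 1 2 1], max=2
Drop 2: L rot2 at col 0 lands with bottom-row=1; cleared 0 line(s) (total 0); column heights now [3 3 3 1], max=3
Drop 3: T rot3 at col 1 lands with bottom-row=3; cleared 0 line(s) (total 0); column heights now [3 5 6 1], max=6
Drop 4: I rot0 at col 0 lands with bottom-row=6; cleared 1 line(s) (total 1); column heights now [3 5 6 1], max=6

Answer: 1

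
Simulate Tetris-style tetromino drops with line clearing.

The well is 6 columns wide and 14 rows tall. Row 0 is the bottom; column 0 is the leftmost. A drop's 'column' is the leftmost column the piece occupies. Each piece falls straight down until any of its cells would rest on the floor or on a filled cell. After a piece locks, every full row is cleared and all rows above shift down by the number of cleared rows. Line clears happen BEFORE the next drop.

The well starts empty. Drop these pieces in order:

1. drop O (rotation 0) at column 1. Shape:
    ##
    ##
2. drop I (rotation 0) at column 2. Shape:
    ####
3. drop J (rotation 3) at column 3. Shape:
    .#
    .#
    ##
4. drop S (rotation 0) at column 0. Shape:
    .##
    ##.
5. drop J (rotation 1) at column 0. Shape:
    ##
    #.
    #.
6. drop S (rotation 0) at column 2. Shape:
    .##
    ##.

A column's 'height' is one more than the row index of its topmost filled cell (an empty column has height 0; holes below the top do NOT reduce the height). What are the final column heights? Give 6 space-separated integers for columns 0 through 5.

Answer: 4 4 5 6 6 0

Derivation:
Drop 1: O rot0 at col 1 lands with bottom-row=0; cleared 0 line(s) (total 0); column heights now [0 2 2 0 0 0], max=2
Drop 2: I rot0 at col 2 lands with bottom-row=2; cleared 0 line(s) (total 0); column heights now [0 2 3 3 3 3], max=3
Drop 3: J rot3 at col 3 lands with bottom-row=3; cleared 0 line(s) (total 0); column heights now [0 2 3 4 6 3], max=6
Drop 4: S rot0 at col 0 lands with bottom-row=2; cleared 1 line(s) (total 1); column heights now [0 3 3 3 5 0], max=5
Drop 5: J rot1 at col 0 lands with bottom-row=1; cleared 0 line(s) (total 1); column heights now [4 4 3 3 5 0], max=5
Drop 6: S rot0 at col 2 lands with bottom-row=4; cleared 0 line(s) (total 1); column heights now [4 4 5 6 6 0], max=6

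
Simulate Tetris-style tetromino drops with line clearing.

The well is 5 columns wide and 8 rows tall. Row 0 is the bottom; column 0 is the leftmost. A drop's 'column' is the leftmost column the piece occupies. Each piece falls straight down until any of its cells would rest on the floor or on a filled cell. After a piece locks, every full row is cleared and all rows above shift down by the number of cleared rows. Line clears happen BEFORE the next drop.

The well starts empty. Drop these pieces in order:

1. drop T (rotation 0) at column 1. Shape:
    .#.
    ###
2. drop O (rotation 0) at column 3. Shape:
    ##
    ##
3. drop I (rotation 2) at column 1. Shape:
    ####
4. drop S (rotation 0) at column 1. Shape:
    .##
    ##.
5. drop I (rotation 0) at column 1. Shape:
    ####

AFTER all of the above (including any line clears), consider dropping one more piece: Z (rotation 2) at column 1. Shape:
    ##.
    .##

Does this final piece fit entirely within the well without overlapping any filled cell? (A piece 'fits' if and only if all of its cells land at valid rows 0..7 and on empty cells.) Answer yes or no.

Answer: no

Derivation:
Drop 1: T rot0 at col 1 lands with bottom-row=0; cleared 0 line(s) (total 0); column heights now [0 1 2 1 0], max=2
Drop 2: O rot0 at col 3 lands with bottom-row=1; cleared 0 line(s) (total 0); column heights now [0 1 2 3 3], max=3
Drop 3: I rot2 at col 1 lands with bottom-row=3; cleared 0 line(s) (total 0); column heights now [0 4 4 4 4], max=4
Drop 4: S rot0 at col 1 lands with bottom-row=4; cleared 0 line(s) (total 0); column heights now [0 5 6 6 4], max=6
Drop 5: I rot0 at col 1 lands with bottom-row=6; cleared 0 line(s) (total 0); column heights now [0 7 7 7 7], max=7
Test piece Z rot2 at col 1 (width 3): heights before test = [0 7 7 7 7]; fits = False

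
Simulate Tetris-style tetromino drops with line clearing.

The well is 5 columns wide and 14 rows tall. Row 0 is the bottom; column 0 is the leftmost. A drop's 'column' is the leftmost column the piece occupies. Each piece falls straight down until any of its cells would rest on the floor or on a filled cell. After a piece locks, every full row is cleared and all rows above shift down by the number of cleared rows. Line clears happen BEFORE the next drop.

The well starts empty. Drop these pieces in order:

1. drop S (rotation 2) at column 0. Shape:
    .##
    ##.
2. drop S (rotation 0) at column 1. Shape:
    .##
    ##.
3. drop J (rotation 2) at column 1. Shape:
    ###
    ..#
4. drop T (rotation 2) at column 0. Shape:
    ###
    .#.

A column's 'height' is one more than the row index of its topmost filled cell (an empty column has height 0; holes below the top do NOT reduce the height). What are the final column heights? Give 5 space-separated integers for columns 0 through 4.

Drop 1: S rot2 at col 0 lands with bottom-row=0; cleared 0 line(s) (total 0); column heights now [1 2 2 0 0], max=2
Drop 2: S rot0 at col 1 lands with bottom-row=2; cleared 0 line(s) (total 0); column heights now [1 3 4 4 0], max=4
Drop 3: J rot2 at col 1 lands with bottom-row=4; cleared 0 line(s) (total 0); column heights now [1 6 6 6 0], max=6
Drop 4: T rot2 at col 0 lands with bottom-row=6; cleared 0 line(s) (total 0); column heights now [8 8 8 6 0], max=8

Answer: 8 8 8 6 0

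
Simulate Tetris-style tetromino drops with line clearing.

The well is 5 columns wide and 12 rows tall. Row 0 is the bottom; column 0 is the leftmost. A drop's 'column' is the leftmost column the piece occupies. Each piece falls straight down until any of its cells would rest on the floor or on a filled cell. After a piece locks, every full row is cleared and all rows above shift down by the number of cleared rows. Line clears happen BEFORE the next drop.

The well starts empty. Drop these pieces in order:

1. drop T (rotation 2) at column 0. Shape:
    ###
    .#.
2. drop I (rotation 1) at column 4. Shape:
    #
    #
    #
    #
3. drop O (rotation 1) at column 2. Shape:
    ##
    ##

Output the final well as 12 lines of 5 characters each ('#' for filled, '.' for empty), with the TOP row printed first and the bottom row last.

Answer: .....
.....
.....
.....
.....
.....
.....
.....
..###
..###
###.#
.#..#

Derivation:
Drop 1: T rot2 at col 0 lands with bottom-row=0; cleared 0 line(s) (total 0); column heights now [2 2 2 0 0], max=2
Drop 2: I rot1 at col 4 lands with bottom-row=0; cleared 0 line(s) (total 0); column heights now [2 2 2 0 4], max=4
Drop 3: O rot1 at col 2 lands with bottom-row=2; cleared 0 line(s) (total 0); column heights now [2 2 4 4 4], max=4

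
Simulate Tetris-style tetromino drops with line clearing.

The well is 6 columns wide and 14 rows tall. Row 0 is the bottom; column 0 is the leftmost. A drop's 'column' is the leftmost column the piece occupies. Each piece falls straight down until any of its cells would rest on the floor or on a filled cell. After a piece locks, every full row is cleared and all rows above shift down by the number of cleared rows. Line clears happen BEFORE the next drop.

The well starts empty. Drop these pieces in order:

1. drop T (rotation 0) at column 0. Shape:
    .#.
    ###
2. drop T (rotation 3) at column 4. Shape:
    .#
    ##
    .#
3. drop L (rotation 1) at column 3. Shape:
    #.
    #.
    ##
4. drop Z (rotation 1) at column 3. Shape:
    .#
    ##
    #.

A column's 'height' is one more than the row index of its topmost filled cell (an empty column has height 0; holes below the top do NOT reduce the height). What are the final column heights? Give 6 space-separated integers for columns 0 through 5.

Answer: 1 2 1 7 8 3

Derivation:
Drop 1: T rot0 at col 0 lands with bottom-row=0; cleared 0 line(s) (total 0); column heights now [1 2 1 0 0 0], max=2
Drop 2: T rot3 at col 4 lands with bottom-row=0; cleared 0 line(s) (total 0); column heights now [1 2 1 0 2 3], max=3
Drop 3: L rot1 at col 3 lands with bottom-row=2; cleared 0 line(s) (total 0); column heights now [1 2 1 5 3 3], max=5
Drop 4: Z rot1 at col 3 lands with bottom-row=5; cleared 0 line(s) (total 0); column heights now [1 2 1 7 8 3], max=8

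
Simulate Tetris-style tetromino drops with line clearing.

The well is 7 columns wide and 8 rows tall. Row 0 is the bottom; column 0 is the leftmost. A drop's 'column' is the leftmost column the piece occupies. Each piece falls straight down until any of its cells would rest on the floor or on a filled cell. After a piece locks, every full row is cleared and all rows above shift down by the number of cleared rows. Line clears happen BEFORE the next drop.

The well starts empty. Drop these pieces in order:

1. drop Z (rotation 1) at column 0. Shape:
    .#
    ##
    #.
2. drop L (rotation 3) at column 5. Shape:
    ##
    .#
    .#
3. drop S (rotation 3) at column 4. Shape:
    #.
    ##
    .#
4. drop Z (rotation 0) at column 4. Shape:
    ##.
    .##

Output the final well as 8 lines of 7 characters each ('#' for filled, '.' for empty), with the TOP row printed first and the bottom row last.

Answer: .......
....##.
....###
....##.
.....#.
.#...##
##....#
#.....#

Derivation:
Drop 1: Z rot1 at col 0 lands with bottom-row=0; cleared 0 line(s) (total 0); column heights now [2 3 0 0 0 0 0], max=3
Drop 2: L rot3 at col 5 lands with bottom-row=0; cleared 0 line(s) (total 0); column heights now [2 3 0 0 0 3 3], max=3
Drop 3: S rot3 at col 4 lands with bottom-row=3; cleared 0 line(s) (total 0); column heights now [2 3 0 0 6 5 3], max=6
Drop 4: Z rot0 at col 4 lands with bottom-row=5; cleared 0 line(s) (total 0); column heights now [2 3 0 0 7 7 6], max=7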